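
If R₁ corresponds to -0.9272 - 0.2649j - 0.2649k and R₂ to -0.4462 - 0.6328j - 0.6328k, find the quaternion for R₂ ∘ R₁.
0.0785 + 0.7049j + 0.7049k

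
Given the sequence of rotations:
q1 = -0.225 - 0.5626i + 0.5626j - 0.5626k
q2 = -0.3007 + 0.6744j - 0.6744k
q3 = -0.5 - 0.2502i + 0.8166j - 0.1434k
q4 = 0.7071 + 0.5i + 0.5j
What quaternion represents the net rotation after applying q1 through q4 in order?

q2 · q1 = -0.6912 + 0.1692i + 0.0585j + 0.7003k
q3 · q2 · q1 = 0.4406 + 0.6686i - 0.4427j - 0.4038k
q4 · q3 · q2 · q1 = 0.1986 + 0.4912i + 0.1092j - 0.8412k
0.1986 + 0.4912i + 0.1092j - 0.8412k


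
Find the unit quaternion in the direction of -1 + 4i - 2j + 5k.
-0.1474 + 0.5898i - 0.2949j + 0.7372k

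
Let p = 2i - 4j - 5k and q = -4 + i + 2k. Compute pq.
8 - 16i + 7j + 24k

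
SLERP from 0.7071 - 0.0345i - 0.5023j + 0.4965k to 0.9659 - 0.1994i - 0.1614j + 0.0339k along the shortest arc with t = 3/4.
0.9382 - 0.1638i - 0.2598j + 0.1594k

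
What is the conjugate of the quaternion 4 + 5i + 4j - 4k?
4 - 5i - 4j + 4k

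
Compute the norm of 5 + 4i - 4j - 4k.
√73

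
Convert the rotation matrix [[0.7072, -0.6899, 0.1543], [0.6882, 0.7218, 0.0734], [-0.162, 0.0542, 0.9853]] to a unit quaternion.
0.9239 - 0.0052i + 0.0856j + 0.3729k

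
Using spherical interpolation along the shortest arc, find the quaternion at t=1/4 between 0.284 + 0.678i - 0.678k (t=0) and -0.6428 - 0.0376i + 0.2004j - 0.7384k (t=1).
0.032 + 0.5666i + 0.0656j - 0.8207k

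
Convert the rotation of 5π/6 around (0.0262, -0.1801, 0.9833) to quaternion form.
0.2588 + 0.0253i - 0.174j + 0.9498k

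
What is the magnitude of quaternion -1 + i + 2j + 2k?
√10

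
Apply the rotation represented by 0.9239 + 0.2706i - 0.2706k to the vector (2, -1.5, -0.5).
(1.03, -1.811, -1.47)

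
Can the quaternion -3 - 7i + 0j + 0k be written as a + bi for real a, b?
Yes. The quaternion -3 - 7i has j- and k-coefficients y = z = 0, so it lies in the complex subalgebra spanned by 1 and i.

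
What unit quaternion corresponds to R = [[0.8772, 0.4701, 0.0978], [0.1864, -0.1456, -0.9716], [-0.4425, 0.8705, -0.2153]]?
0.6157 + 0.748i + 0.2194j - 0.1152k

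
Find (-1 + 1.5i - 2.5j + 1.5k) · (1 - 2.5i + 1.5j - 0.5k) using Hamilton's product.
7.25 + 3i - 7j - 2k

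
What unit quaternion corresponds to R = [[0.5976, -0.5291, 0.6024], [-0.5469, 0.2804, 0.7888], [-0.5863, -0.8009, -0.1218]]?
0.6626 - 0.5998i + 0.4485j - 0.0067k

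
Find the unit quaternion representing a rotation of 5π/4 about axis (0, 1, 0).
-0.3827 + 0.9239j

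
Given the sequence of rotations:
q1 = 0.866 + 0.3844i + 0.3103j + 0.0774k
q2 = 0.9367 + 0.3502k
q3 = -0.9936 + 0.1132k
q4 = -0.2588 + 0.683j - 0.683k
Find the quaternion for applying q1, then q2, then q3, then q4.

q2 · q1 = 0.7841 + 0.2514i + 0.4253j + 0.3758k
q3 · q2 · q1 = -0.8216 - 0.2979i - 0.3941j - 0.2846k
q4 · q3 · q2 · q1 = 0.2874 - 0.3865i - 0.2557j + 0.8383k
0.2874 - 0.3865i - 0.2557j + 0.8383k


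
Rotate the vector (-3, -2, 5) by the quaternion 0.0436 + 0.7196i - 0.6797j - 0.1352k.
(0.545, 3.72, -4.885)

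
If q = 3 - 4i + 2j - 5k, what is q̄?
3 + 4i - 2j + 5k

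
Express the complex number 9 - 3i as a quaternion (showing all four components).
9 - 3i + 0j + 0k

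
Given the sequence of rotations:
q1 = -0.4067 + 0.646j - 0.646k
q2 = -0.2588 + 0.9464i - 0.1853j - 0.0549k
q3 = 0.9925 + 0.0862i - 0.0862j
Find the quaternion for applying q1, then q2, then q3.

q2 · q1 = 0.1895 - 0.2297i + 0.5196j + 0.8009k
q3 · q2 · q1 = 0.2527 - 0.2807i + 0.4303j + 0.8199k
0.2527 - 0.2807i + 0.4303j + 0.8199k


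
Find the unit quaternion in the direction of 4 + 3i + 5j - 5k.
0.4619 + 0.3464i + 0.5774j - 0.5774k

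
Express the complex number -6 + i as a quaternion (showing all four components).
-6 + i + 0j + 0k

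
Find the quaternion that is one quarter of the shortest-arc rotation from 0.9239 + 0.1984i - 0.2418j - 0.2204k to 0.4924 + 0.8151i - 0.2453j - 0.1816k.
0.8602 + 0.3798i - 0.2572j - 0.2228k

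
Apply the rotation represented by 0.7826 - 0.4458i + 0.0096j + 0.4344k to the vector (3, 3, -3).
(0.919, 0.571, -5.082)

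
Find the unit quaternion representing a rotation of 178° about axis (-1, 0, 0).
0.0175 - 0.9998i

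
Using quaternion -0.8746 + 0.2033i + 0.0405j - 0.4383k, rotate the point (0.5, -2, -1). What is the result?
(2.056, -0.995, -0.186)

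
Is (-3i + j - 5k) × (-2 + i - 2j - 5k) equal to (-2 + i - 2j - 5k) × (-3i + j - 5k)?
No: pq = -20 - 9i - 22j + 15k ≠ -20 + 21i + 18j + 5k = qp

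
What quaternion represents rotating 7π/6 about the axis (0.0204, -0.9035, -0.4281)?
-0.2588 + 0.0197i - 0.8727j - 0.4135k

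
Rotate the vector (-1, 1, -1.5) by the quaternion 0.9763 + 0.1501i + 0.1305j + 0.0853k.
(-1.499, 1.141, -0.837)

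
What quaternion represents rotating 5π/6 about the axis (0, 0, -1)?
0.2588 - 0.9659k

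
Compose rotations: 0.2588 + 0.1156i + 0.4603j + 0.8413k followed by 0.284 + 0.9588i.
-0.0373 + 0.281i - 0.6759j + 0.6803k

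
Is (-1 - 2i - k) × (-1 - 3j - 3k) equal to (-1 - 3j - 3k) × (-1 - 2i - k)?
No: pq = -2 - i - 3j + 10k ≠ -2 + 5i + 9j - 2k = qp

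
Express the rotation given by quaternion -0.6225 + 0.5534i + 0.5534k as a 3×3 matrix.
[[0.3875, 0.689, 0.6125], [-0.689, -0.225, 0.689], [0.6125, -0.689, 0.3875]]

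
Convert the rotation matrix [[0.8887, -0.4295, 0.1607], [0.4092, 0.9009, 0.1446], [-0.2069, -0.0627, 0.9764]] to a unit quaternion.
0.9703 - 0.0534i + 0.0947j + 0.2161k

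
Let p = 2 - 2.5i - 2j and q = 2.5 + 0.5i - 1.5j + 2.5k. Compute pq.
3.25 - 10.25i - 1.75j + 9.75k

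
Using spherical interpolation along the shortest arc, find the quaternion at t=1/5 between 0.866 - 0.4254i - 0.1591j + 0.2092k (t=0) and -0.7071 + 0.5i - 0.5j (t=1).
0.8702 - 0.4608i - 0.0225j + 0.173k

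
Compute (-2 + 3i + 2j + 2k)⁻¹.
-0.0952 - 0.1429i - 0.0952j - 0.0952k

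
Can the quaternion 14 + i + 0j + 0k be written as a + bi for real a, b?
Yes. The quaternion 14 + i has j- and k-coefficients y = z = 0, so it lies in the complex subalgebra spanned by 1 and i.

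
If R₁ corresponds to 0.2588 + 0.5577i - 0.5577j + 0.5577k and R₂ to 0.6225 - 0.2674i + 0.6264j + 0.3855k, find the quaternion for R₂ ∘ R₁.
0.4446 + 0.8423i + 0.1791j + 0.2467k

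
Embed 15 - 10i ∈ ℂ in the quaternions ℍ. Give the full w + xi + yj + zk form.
15 - 10i + 0j + 0k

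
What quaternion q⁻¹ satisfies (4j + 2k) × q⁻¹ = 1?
-0.2j - 0.1k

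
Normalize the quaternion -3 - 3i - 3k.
-0.5774 - 0.5774i - 0.5774k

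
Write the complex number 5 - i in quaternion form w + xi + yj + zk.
5 - i + 0j + 0k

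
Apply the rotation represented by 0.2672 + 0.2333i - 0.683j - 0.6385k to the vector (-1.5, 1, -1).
(1.808, 0.318, 0.938)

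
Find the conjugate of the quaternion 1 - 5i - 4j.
1 + 5i + 4j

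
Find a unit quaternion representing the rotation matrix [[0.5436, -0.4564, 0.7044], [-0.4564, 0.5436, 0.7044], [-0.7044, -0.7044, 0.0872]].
0.7373 - 0.4777i + 0.4777j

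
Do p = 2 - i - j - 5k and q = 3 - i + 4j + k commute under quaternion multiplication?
No: pq = 14 + 14i + 11j - 18k ≠ 14 - 24i - j - 8k = qp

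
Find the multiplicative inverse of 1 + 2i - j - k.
0.1429 - 0.2857i + 0.1429j + 0.1429k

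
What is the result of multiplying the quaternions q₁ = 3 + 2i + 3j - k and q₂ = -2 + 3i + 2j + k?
-17 + 10i - 5j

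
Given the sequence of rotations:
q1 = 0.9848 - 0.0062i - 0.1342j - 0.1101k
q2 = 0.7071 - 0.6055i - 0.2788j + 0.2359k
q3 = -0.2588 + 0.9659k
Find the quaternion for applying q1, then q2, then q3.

q2 · q1 = 0.6812 - 0.5383i - 0.4376j + 0.234k
q3 · q2 · q1 = -0.4023 + 0.562i - 0.4067j + 0.5974k
-0.4023 + 0.562i - 0.4067j + 0.5974k


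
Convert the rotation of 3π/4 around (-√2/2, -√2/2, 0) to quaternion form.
0.3827 - 0.6533i - 0.6533j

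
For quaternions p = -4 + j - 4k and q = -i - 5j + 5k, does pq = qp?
No: pq = 25 - 11i + 24j - 19k ≠ 25 + 19i + 16j - 21k = qp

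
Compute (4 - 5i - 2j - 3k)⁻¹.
0.0741 + 0.0926i + 0.037j + 0.0556k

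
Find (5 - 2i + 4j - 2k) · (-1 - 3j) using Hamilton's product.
7 - 4i - 19j + 8k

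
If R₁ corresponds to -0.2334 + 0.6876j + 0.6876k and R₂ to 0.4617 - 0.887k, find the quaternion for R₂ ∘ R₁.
0.5021 + 0.6099i + 0.3175j + 0.5245k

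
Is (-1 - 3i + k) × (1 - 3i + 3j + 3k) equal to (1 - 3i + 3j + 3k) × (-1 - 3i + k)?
No: pq = -13 - 3i + 3j - 11k ≠ -13 + 3i - 9j + 7k = qp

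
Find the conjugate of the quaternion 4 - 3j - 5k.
4 + 3j + 5k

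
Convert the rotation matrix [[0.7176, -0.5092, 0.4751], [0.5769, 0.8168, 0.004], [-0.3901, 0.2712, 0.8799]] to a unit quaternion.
0.9239 + 0.0723i + 0.2341j + 0.2939k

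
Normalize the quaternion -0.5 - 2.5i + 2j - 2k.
-0.1313 - 0.6565i + 0.5252j - 0.5252k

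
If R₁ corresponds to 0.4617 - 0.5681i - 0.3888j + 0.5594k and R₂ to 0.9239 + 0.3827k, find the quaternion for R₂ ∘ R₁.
0.2125 - 0.3761i - 0.5766j + 0.6935k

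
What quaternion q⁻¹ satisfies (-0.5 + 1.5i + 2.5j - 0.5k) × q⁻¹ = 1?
-0.0556 - 0.1667i - 0.2778j + 0.0556k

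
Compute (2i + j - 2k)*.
-2i - j + 2k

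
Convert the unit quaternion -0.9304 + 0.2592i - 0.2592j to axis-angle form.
axis = (√2/2, -√2/2, 0), θ = 317°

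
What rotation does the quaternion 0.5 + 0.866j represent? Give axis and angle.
axis = (0, 1, 0), θ = 2π/3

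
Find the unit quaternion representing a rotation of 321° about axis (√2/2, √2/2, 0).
-0.9426 + 0.236i + 0.236j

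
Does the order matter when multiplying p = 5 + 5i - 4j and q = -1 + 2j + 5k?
Yes: pq = 3 - 25i - 11j + 35k ≠ 3 + 15i + 39j + 15k = qp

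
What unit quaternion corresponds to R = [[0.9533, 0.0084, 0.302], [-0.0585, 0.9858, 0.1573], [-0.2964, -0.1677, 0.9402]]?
0.9848 - 0.0825i + 0.1519j - 0.017k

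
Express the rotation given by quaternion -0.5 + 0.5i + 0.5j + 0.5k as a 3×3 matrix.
[[0, 1, 0], [0, 0, 1], [1, 0, 0]]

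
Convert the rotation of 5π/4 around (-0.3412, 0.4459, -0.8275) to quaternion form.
-0.3827 - 0.3152i + 0.412j - 0.7645k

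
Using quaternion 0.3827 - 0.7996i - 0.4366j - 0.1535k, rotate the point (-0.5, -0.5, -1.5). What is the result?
(-0.561, -1.247, 0.939)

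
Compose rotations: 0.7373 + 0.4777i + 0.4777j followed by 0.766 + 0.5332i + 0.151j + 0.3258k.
0.2379 + 0.6034i + 0.6329j + 0.4228k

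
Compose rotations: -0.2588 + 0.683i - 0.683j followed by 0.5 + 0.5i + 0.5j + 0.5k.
-0.1294 + 0.5536i - 0.1294j - 0.8124k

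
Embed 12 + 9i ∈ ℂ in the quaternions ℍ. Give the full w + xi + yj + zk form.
12 + 9i + 0j + 0k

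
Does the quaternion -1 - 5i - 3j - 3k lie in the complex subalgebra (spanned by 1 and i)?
No. The quaternion -1 - 5i - 3j - 3k has j-coefficient y = -3 and k-coefficient z = -3, not both zero, so it does not lie in the complex subalgebra spanned by 1 and i.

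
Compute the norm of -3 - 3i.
√18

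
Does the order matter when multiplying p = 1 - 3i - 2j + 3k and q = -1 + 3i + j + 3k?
Yes: pq = 1 - 3i + 21j + 3k ≠ 1 + 15i - 15j - 3k = qp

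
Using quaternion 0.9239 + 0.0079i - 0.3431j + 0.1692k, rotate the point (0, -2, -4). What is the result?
(3.161, -1.362, -2.855)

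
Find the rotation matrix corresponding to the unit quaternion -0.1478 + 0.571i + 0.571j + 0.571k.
[[-0.3042, 0.8209, 0.4833], [0.4833, -0.3042, 0.8209], [0.8209, 0.4833, -0.3042]]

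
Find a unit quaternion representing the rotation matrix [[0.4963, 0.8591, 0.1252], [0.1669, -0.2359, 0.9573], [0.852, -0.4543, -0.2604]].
-0.5 + 0.7058i + 0.3634j + 0.3461k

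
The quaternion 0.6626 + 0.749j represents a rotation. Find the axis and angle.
axis = (0, 1, 0), θ = 97°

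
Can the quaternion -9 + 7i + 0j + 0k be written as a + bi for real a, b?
Yes. The quaternion -9 + 7i has j- and k-coefficients y = z = 0, so it lies in the complex subalgebra spanned by 1 and i.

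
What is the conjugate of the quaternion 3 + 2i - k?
3 - 2i + k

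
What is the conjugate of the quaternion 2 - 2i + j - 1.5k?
2 + 2i - j + 1.5k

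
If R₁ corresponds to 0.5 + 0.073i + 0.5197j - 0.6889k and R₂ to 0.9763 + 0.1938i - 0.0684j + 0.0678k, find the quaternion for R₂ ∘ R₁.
0.5563 + 0.1801i + 0.6116j - 0.533k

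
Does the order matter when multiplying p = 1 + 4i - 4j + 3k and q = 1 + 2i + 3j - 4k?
Yes: pq = 17 + 13i + 21j + 19k ≠ 17 - i - 23j - 21k = qp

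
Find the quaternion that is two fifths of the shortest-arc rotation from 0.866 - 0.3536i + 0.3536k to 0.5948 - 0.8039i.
0.796 - 0.5631i + 0.222k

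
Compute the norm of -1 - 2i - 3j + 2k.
√18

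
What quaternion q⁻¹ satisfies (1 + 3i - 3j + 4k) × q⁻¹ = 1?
0.0286 - 0.0857i + 0.0857j - 0.1143k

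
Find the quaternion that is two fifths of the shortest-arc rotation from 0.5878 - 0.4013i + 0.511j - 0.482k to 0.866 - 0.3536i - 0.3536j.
0.8137 - 0.4427i + 0.1819j - 0.33k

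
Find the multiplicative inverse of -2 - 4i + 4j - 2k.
-0.05 + 0.1i - 0.1j + 0.05k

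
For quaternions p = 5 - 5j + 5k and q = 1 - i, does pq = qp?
No: pq = 5 - 5i - 10j ≠ 5 - 5i + 10k = qp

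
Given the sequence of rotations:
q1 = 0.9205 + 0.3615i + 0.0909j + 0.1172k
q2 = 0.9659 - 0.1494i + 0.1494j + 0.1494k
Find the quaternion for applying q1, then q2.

q2 · q1 = 0.912 + 0.2156i + 0.2968j + 0.1831k
0.912 + 0.2156i + 0.2968j + 0.1831k


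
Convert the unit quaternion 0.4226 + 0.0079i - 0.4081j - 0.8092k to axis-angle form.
axis = (0.0087, -0.4503, -0.8928), θ = 130°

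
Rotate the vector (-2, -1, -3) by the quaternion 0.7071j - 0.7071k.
(2, 3, 1)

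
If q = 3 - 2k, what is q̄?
3 + 2k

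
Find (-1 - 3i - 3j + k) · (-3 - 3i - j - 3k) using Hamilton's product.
-6 + 22i - 2j - 6k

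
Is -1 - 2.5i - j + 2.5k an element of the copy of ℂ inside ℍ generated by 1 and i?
No. The quaternion -1 - 2.5i - j + 2.5k has j-coefficient y = -1 and k-coefficient z = 2.5, not both zero, so it does not lie in the complex subalgebra spanned by 1 and i.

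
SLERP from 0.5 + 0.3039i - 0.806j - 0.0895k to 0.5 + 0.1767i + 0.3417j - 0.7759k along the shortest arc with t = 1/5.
0.6101 + 0.3337i - 0.6486j - 0.3095k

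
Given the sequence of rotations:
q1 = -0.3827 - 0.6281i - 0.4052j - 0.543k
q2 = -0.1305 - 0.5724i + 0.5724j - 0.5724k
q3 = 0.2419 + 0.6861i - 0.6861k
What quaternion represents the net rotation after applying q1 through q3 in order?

q2 · q1 = -0.3885 - 0.2417i - 0.1175j + 0.8814k
q3 · q2 · q1 = 0.6766 - 0.4056i - 0.4673j + 0.3991k
0.6766 - 0.4056i - 0.4673j + 0.3991k


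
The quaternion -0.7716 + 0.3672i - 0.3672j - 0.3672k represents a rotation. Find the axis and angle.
axis = (√3/3, -√3/3, -√3/3), θ = 281°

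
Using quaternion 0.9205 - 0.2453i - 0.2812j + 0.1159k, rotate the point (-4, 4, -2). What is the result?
(-2.413, 1.233, -5.353)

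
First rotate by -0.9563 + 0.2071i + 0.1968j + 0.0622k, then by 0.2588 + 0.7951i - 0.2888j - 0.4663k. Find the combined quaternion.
-0.3263 - 0.633i + 0.1811j + 0.6783k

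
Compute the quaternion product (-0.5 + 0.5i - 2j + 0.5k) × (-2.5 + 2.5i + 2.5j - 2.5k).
6.25 + 1.25i + 6.25j + 6.25k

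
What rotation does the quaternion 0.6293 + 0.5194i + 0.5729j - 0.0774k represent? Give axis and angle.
axis = (0.6683, 0.7372, -0.0996), θ = 102°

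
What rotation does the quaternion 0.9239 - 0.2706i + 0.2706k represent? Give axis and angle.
axis = (-√2/2, 0, √2/2), θ = π/4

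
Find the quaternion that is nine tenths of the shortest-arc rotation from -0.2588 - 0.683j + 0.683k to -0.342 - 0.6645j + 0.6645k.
-0.3338 - 0.6666j + 0.6666k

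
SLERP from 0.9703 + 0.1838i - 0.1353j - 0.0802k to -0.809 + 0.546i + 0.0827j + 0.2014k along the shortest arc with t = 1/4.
0.9845 - 0.0061i - 0.129j - 0.1184k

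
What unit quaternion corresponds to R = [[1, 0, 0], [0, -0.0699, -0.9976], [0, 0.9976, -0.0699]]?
0.6819 + 0.7314i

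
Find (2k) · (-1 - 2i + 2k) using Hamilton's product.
-4 - 4j - 2k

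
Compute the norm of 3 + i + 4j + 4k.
√42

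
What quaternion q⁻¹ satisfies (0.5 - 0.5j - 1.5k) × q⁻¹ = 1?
0.1818 + 0.1818j + 0.5455k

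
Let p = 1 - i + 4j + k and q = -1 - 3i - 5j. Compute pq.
16 + 3i - 12j + 16k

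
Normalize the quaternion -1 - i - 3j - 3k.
-0.2236 - 0.2236i - 0.6708j - 0.6708k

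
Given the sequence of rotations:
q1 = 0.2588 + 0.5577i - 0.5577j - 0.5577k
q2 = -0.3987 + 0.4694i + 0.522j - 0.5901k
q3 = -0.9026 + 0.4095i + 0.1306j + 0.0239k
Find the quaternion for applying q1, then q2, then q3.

q2 · q1 = -0.4029 - 0.7211i + 0.2901j - 0.4833k
q3 · q2 · q1 = 0.6326 + 0.4158i - 0.1338j + 0.6396k
0.6326 + 0.4158i - 0.1338j + 0.6396k


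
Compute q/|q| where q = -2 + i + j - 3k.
-0.5164 + 0.2582i + 0.2582j - 0.7746k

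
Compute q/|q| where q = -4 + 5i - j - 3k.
-0.5601 + 0.7001i - 0.14j - 0.4201k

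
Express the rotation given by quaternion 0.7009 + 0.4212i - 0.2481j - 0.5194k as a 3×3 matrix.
[[0.3373, 0.5191, -0.7853], [-0.9371, 0.1056, -0.3327], [-0.0898, 0.8482, 0.5221]]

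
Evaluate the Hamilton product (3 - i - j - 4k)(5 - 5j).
10 - 25i - 20j - 15k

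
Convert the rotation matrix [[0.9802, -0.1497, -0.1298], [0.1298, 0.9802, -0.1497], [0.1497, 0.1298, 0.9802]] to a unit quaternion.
0.9925 + 0.0704i - 0.0704j + 0.0704k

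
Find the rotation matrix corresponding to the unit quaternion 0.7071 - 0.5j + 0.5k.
[[0, -0.7071, -0.7071], [0.7071, 0.5, -0.5], [0.7071, -0.5, 0.5]]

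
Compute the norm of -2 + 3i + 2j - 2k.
√21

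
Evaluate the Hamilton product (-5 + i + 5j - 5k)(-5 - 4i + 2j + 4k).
39 + 45i - 19j + 27k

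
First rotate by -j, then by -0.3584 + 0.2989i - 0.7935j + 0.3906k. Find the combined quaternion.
-0.7935 + 0.3906i + 0.3584j - 0.2989k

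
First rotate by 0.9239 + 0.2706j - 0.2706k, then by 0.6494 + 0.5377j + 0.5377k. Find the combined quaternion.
0.6 - 0.291i + 0.6725j + 0.3211k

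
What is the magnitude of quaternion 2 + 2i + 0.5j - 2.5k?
3.808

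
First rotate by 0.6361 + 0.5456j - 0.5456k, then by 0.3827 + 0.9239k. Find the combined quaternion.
0.7475 - 0.5041i + 0.2088j + 0.3789k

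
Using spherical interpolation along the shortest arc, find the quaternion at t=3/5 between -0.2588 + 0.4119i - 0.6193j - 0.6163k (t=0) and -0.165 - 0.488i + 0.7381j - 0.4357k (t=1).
-0.0117 + 0.5523i - 0.8335j + 0.0025k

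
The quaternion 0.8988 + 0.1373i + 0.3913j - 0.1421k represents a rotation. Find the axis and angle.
axis = (0.3132, 0.8926, -0.3242), θ = 52°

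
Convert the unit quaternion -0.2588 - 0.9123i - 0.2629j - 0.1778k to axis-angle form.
axis = (-0.9445, -0.2722, -0.1841), θ = 7π/6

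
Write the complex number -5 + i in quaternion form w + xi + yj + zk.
-5 + i + 0j + 0k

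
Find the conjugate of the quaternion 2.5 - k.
2.5 + k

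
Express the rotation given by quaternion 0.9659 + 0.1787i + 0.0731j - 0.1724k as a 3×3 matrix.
[[0.9299, 0.3592, 0.0796], [-0.3069, 0.8767, -0.3704], [-0.2028, 0.32, 0.9254]]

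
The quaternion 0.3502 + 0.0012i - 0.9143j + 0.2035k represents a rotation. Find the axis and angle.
axis = (0.0013, -0.9761, 0.2173), θ = 139°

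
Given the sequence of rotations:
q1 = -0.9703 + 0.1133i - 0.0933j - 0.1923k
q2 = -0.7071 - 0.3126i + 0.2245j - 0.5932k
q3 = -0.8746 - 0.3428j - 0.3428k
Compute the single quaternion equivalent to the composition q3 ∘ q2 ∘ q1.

q2 · q1 = 0.6284 + 0.1247i - 0.2792j + 0.7153k
q3 · q2 · q1 = -0.4001 - 0.45i - 0.014j - 0.7983k
-0.4001 - 0.45i - 0.014j - 0.7983k


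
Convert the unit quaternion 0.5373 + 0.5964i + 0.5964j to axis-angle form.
axis = (√2/2, √2/2, 0), θ = 115°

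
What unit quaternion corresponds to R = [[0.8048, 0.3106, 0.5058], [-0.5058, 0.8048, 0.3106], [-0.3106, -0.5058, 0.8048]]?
0.9239 - 0.2209i + 0.2209j - 0.2209k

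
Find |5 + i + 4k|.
√42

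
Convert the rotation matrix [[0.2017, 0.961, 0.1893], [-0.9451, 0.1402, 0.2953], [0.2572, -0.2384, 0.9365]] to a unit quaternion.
0.7547 - 0.1768i - 0.0225j - 0.6314k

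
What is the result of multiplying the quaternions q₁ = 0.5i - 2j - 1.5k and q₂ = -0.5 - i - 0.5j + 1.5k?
1.75 - 4i + 1.75j - 1.5k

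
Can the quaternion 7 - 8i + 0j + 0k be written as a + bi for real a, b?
Yes. The quaternion 7 - 8i has j- and k-coefficients y = z = 0, so it lies in the complex subalgebra spanned by 1 and i.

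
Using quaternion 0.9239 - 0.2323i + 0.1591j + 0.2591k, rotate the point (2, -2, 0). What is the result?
(2.736, -0.706, -0.135)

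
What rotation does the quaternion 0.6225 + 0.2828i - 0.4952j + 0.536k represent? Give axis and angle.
axis = (0.3614, -0.6327, 0.6849), θ = 103°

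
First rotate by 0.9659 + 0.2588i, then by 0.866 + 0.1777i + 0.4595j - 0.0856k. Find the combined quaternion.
0.7905 + 0.3958i + 0.4217j - 0.2016k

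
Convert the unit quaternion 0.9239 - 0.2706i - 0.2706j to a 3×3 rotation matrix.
[[0.8536, 0.1464, -0.5], [0.1464, 0.8536, 0.5], [0.5, -0.5, 0.7071]]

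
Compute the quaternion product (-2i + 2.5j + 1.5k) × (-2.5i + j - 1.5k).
-5.25 - 5.25i - 6.75j + 4.25k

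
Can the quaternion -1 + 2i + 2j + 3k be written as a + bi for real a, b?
No. The quaternion -1 + 2i + 2j + 3k has j-coefficient y = 2 and k-coefficient z = 3, not both zero, so it does not lie in the complex subalgebra spanned by 1 and i.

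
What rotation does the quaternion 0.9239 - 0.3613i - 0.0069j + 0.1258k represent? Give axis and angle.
axis = (-0.9442, -0.018, 0.3288), θ = π/4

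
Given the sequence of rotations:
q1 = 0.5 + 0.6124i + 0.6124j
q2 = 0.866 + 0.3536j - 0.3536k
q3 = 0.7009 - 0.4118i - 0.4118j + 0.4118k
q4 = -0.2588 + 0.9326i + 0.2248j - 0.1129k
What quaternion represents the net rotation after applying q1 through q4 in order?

q2 · q1 = 0.2165 + 0.7469i + 0.4906j - 0.3933k
q3 · q2 · q1 = 0.8233 + 0.3943i + 0.4003j - 0.081k
q4 · q3 · q2 · q1 = -0.6799 + 0.6927i + 0.1125j + 0.2127k
-0.6799 + 0.6927i + 0.1125j + 0.2127k


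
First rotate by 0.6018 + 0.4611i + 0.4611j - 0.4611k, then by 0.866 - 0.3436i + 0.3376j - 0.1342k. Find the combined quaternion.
0.462 + 0.0987i + 0.3822j - 0.7942k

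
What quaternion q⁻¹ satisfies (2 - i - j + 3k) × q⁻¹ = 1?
0.1333 + 0.0667i + 0.0667j - 0.2k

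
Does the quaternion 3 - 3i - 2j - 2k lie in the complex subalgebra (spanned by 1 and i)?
No. The quaternion 3 - 3i - 2j - 2k has j-coefficient y = -2 and k-coefficient z = -2, not both zero, so it does not lie in the complex subalgebra spanned by 1 and i.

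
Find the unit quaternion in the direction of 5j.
j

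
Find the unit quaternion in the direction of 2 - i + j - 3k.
0.5164 - 0.2582i + 0.2582j - 0.7746k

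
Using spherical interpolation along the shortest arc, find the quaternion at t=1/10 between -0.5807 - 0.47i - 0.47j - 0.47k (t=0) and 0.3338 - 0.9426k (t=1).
-0.5107 - 0.45i - 0.45j - 0.578k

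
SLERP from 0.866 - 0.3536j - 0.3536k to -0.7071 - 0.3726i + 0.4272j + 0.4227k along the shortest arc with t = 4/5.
0.75 + 0.3013i - 0.4182j - 0.4146k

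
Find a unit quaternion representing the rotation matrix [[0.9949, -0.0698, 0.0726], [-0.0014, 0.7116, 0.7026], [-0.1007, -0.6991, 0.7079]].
0.9239 - 0.3793i + 0.0469j + 0.0185k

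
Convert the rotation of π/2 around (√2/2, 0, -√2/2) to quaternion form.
0.7071 + 0.5i - 0.5k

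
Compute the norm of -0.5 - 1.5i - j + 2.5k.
3.122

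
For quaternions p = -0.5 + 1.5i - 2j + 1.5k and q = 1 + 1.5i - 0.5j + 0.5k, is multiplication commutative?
No: pq = -4.5 + 0.5i - 0.25j + 3.5k ≠ -4.5 + i - 3.25j - k = qp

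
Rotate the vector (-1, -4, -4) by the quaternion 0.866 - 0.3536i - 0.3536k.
(-4.2, -3.837, -0.8)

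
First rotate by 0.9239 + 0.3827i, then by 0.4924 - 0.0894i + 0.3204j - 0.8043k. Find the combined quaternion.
0.4891 + 0.1058i - 0.0118j - 0.8657k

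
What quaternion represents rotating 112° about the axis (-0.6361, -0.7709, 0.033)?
0.5592 - 0.5274i - 0.6391j + 0.0274k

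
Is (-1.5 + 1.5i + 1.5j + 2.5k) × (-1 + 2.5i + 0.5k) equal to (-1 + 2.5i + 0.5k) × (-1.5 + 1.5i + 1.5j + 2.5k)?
No: pq = -3.5 - 4.5i + 4j - 7k ≠ -3.5 - 6i - 7j + 0.5k = qp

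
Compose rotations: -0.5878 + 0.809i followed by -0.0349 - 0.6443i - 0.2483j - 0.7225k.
0.5418 + 0.3505i - 0.4386j + 0.6256k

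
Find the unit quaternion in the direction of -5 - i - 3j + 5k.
-0.6455 - 0.1291i - 0.3873j + 0.6455k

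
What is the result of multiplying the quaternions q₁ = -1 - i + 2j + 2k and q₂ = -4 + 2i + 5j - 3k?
2 - 14i - 12j - 14k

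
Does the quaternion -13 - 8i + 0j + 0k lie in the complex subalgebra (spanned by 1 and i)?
Yes. The quaternion -13 - 8i has j- and k-coefficients y = z = 0, so it lies in the complex subalgebra spanned by 1 and i.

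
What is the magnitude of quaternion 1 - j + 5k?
√27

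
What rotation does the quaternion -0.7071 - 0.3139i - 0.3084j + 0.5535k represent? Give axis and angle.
axis = (-0.4439, -0.4361, 0.7828), θ = 3π/2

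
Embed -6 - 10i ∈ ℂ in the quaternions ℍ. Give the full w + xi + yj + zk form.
-6 - 10i + 0j + 0k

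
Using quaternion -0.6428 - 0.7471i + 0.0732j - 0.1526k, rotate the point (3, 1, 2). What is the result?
(2.79, -1.868, 1.65)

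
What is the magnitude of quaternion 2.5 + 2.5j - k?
3.674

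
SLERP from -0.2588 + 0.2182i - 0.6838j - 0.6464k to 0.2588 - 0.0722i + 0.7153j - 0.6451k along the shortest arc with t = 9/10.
-0.2874 + 0.101i - 0.79j + 0.5321k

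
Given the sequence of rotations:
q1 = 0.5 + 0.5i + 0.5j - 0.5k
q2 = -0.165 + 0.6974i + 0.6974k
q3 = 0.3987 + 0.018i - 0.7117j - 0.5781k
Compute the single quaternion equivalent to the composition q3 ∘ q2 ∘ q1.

q2 · q1 = -0.0825 - 0.0825i + 0.6149j + 0.7799k
q3 · q2 · q1 = 0.8571 - 0.234i + 0.3375j + 0.311k
0.8571 - 0.234i + 0.3375j + 0.311k


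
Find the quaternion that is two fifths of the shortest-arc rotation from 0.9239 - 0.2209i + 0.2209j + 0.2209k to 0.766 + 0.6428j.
0.8932 - 0.137i + 0.4056j + 0.137k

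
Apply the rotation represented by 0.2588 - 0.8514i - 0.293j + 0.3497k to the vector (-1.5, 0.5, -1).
(0.031, -1.603, 0.964)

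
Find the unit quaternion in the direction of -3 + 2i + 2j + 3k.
-0.5883 + 0.3922i + 0.3922j + 0.5883k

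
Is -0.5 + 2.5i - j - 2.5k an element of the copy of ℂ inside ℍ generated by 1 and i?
No. The quaternion -0.5 + 2.5i - j - 2.5k has j-coefficient y = -1 and k-coefficient z = -2.5, not both zero, so it does not lie in the complex subalgebra spanned by 1 and i.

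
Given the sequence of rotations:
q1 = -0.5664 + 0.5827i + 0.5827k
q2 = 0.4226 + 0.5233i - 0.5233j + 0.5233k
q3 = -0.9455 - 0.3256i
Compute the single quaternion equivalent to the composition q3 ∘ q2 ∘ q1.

q2 · q1 = -0.8492 - 0.3551i + 0.2964j + 0.2548k
q3 · q2 · q1 = 0.6873 + 0.6122i - 0.1973j - 0.3374k
0.6873 + 0.6122i - 0.1973j - 0.3374k


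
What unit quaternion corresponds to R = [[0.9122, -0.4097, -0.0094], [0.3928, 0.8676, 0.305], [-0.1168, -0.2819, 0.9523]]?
0.9659 - 0.1519i + 0.0278j + 0.2077k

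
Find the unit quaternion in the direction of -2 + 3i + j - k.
-0.5164 + 0.7746i + 0.2582j - 0.2582k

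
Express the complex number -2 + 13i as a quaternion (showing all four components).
-2 + 13i + 0j + 0k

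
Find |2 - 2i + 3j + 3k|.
√26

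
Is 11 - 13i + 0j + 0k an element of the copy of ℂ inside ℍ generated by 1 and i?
Yes. The quaternion 11 - 13i has j- and k-coefficients y = z = 0, so it lies in the complex subalgebra spanned by 1 and i.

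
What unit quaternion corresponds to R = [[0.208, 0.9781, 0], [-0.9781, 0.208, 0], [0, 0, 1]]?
0.7772 - 0.6293k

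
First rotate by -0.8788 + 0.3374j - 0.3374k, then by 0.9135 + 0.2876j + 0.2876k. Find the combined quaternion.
-0.8028 - 0.1941i + 0.0555j - 0.561k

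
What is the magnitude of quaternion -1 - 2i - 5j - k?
√31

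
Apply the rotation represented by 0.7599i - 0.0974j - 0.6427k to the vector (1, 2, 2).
(-2.095, -1.86, -1.074)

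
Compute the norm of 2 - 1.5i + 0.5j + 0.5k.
2.598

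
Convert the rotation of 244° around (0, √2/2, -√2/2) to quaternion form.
-0.5299 + 0.5997j - 0.5997k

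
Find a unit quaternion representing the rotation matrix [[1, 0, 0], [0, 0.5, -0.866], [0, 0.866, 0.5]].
0.866 + 0.5i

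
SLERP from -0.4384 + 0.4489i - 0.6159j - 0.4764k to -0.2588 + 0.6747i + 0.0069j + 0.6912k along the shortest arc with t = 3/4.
-0.3932 + 0.7719i - 0.2184j + 0.4493k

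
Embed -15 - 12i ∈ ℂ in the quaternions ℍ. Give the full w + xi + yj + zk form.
-15 - 12i + 0j + 0k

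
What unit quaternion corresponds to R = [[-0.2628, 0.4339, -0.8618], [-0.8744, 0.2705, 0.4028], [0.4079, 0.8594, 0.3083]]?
0.5736 + 0.199i - 0.5534j - 0.5702k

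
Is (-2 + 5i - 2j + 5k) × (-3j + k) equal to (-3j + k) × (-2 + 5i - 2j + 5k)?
No: pq = -11 + 13i + j - 17k ≠ -11 - 13i + 11j + 13k = qp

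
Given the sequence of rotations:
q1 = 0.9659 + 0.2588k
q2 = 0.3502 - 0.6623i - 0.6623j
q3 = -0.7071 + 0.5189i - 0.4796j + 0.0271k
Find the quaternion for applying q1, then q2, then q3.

q2 · q1 = 0.3383 - 0.8111i - 0.4683j + 0.0906k
q3 · q2 · q1 = -0.0454 + 0.7183i + 0.0999j - 0.6869k
-0.0454 + 0.7183i + 0.0999j - 0.6869k


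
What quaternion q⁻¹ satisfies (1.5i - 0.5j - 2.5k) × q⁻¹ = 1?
-0.1714i + 0.0571j + 0.2857k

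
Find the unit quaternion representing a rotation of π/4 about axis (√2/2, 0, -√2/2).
0.9239 + 0.2706i - 0.2706k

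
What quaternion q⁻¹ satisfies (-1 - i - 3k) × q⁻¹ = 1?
-0.0909 + 0.0909i + 0.2727k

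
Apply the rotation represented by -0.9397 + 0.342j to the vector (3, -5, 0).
(2.298, -5, 1.928)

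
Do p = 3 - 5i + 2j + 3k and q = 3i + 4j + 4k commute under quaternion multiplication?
No: pq = -5 + 5i + 41j - 14k ≠ -5 + 13i - 17j + 38k = qp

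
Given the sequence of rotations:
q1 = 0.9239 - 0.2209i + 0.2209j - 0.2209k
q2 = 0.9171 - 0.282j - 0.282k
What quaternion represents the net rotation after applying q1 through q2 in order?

q2 · q1 = 0.8473 - 0.078i + 0.0043j - 0.5254k
0.8473 - 0.078i + 0.0043j - 0.5254k


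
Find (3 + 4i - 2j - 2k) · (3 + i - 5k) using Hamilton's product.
-5 + 25i + 12j - 19k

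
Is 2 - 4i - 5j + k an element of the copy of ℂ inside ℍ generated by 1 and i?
No. The quaternion 2 - 4i - 5j + k has j-coefficient y = -5 and k-coefficient z = 1, not both zero, so it does not lie in the complex subalgebra spanned by 1 and i.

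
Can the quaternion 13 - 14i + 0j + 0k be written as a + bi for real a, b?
Yes. The quaternion 13 - 14i has j- and k-coefficients y = z = 0, so it lies in the complex subalgebra spanned by 1 and i.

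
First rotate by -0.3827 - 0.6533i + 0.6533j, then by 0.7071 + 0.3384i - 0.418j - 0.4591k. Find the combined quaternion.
0.2235 - 0.2915i + 0.9218j + 0.1237k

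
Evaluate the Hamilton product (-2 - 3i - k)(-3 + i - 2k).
7 + 7i - 7j + 7k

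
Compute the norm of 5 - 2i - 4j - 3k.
√54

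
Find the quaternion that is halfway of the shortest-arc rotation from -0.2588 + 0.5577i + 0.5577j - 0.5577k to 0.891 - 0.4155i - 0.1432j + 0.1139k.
-0.6416 + 0.5431i + 0.3911j - 0.3748k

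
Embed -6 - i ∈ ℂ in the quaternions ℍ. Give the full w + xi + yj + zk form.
-6 - i + 0j + 0k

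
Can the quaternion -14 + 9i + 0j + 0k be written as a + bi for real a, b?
Yes. The quaternion -14 + 9i has j- and k-coefficients y = z = 0, so it lies in the complex subalgebra spanned by 1 and i.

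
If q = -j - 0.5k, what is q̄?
j + 0.5k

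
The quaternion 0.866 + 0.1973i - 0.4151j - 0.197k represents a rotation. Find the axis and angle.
axis = (0.3946, -0.8301, -0.394), θ = π/3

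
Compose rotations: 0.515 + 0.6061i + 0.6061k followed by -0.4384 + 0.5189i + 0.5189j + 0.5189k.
-0.8548 + 0.316i + 0.2672j - 0.313k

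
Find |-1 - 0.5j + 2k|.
2.291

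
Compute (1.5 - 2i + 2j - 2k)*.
1.5 + 2i - 2j + 2k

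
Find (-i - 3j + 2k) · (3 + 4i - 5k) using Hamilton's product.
14 + 12i - 6j + 18k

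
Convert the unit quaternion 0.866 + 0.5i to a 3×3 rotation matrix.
[[1, 0, 0], [0, 0.5, -0.866], [0, 0.866, 0.5]]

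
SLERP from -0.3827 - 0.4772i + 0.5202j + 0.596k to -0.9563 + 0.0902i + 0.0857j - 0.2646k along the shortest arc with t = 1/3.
-0.7363 - 0.3438i + 0.4572j + 0.3614k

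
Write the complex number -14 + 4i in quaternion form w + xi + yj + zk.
-14 + 4i + 0j + 0k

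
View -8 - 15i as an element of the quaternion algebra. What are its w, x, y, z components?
-8 - 15i + 0j + 0k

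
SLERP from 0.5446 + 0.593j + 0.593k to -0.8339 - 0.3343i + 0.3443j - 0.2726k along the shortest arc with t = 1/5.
0.6824 + 0.0834i + 0.4307j + 0.5846k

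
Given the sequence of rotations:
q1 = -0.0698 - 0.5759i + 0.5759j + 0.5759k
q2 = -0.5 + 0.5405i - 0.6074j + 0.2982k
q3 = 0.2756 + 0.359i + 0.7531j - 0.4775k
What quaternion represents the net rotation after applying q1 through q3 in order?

q2 · q1 = 0.5242 - 0.2713i - 0.7286j - 0.3473k
q3 · q2 · q1 = 0.6247 - 0.496i + 0.4482j - 0.4033k
0.6247 - 0.496i + 0.4482j - 0.4033k


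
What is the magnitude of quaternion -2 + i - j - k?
√7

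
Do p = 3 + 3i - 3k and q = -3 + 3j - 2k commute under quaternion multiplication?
No: pq = -15 + 15j + 12k ≠ -15 - 18i + 3j - 6k = qp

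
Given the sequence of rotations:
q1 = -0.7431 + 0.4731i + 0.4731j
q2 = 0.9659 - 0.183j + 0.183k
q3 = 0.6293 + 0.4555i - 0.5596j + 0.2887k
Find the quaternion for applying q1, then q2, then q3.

q2 · q1 = -0.6312 + 0.3704i + 0.6795j - 0.0494k
q3 · q2 · q1 = -0.1714 - 0.2229i + 0.9103j + 0.3035k
-0.1714 - 0.2229i + 0.9103j + 0.3035k


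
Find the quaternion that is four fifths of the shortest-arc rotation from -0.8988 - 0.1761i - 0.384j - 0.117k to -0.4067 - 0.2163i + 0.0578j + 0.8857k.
-0.6019 - 0.2399i - 0.0503j + 0.76k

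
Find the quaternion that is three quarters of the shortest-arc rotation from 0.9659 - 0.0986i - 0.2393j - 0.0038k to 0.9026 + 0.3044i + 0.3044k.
0.9479 + 0.208i - 0.063j + 0.2329k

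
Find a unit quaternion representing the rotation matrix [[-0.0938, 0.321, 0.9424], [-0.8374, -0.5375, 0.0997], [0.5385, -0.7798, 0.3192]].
-0.4147 + 0.5302i - 0.2435j + 0.6983k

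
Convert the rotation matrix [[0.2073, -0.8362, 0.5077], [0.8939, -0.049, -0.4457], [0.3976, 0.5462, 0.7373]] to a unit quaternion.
0.6884 + 0.3602i + 0.04j + 0.6283k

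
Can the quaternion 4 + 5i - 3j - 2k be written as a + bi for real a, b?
No. The quaternion 4 + 5i - 3j - 2k has j-coefficient y = -3 and k-coefficient z = -2, not both zero, so it does not lie in the complex subalgebra spanned by 1 and i.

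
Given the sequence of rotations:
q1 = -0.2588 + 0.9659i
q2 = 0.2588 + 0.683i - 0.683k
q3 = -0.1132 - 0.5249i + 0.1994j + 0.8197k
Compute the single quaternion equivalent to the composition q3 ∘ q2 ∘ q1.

q2 · q1 = -0.7267 + 0.0732i - 0.6597j + 0.1768k
q3 · q2 · q1 = 0.1073 + 0.9492i + 0.0826j - 0.284k
0.1073 + 0.9492i + 0.0826j - 0.284k


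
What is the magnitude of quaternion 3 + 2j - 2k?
√17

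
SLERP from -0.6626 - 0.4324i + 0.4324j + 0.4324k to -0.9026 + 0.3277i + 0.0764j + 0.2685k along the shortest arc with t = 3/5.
-0.8946 + 0.0205i + 0.2459j + 0.3725k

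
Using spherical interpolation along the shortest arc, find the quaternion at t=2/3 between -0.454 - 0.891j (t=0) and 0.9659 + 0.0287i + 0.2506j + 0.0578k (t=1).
-0.8587 - 0.0205i - 0.5103j - 0.0413k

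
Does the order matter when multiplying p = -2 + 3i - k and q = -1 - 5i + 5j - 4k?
Yes: pq = 13 + 12i + 7j + 24k ≠ 13 + 2i - 27j - 6k = qp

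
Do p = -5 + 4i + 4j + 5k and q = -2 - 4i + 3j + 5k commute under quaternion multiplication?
No: pq = -11 + 17i - 63j - 7k ≠ -11 + 7i + 17j - 63k = qp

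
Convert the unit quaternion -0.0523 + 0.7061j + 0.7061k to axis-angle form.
axis = (0, √2/2, √2/2), θ = 186°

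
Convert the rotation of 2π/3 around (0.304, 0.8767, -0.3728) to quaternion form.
0.5 + 0.2633i + 0.7592j - 0.3229k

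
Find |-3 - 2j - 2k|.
√17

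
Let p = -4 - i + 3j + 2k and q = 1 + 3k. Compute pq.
-10 + 8i + 6j - 10k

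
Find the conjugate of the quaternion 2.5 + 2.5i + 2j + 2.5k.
2.5 - 2.5i - 2j - 2.5k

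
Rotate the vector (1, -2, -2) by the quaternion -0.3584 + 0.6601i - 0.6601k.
(2.818, 1.013, -0.182)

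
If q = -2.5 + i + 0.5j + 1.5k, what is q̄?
-2.5 - i - 0.5j - 1.5k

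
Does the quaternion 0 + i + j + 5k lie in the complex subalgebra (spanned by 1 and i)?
No. The quaternion i + j + 5k has j-coefficient y = 1 and k-coefficient z = 5, not both zero, so it does not lie in the complex subalgebra spanned by 1 and i.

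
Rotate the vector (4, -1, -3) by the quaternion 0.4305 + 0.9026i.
(4, 2.961, 1.111)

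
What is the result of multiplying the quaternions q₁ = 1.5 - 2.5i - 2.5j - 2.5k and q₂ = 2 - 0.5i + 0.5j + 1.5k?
6.75 - 8.25i + 0.75j - 5.25k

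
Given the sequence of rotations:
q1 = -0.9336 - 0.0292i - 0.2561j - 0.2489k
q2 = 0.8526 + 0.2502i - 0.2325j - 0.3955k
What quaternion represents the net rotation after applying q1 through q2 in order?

q2 · q1 = -0.9467 - 0.3019i + 0.0725j + 0.0862k
-0.9467 - 0.3019i + 0.0725j + 0.0862k


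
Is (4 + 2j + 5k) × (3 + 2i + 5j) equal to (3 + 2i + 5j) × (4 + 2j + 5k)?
No: pq = 2 - 17i + 36j + 11k ≠ 2 + 33i + 16j + 19k = qp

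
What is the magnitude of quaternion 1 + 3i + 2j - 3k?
√23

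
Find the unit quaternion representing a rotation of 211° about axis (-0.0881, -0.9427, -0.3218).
-0.2672 - 0.0849i - 0.9084j - 0.3101k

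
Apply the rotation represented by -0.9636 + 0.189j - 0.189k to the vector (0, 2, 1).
(-1.093, 1.786, 0.786)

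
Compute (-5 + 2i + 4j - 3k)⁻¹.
-0.0926 - 0.037i - 0.0741j + 0.0556k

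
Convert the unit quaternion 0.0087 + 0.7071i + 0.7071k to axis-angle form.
axis = (√2/2, 0, √2/2), θ = 179°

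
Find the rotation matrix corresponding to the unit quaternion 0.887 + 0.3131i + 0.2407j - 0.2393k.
[[0.7696, 0.5752, 0.2772], [-0.2738, 0.6894, -0.6706], [-0.5769, 0.4402, 0.6881]]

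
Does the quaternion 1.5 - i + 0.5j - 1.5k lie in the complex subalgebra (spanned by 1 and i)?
No. The quaternion 1.5 - i + 0.5j - 1.5k has j-coefficient y = 0.5 and k-coefficient z = -1.5, not both zero, so it does not lie in the complex subalgebra spanned by 1 and i.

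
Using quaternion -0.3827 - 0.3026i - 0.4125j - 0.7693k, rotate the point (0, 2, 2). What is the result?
(0.884, 0.073, 2.686)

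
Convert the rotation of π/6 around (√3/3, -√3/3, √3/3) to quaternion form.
0.9659 + 0.1494i - 0.1494j + 0.1494k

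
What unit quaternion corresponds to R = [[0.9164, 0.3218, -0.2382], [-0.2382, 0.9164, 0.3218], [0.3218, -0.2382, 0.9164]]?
0.9681 - 0.1446i - 0.1446j - 0.1446k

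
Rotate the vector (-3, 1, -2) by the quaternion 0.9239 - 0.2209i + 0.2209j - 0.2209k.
(-3.115, 1.701, -1.184)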